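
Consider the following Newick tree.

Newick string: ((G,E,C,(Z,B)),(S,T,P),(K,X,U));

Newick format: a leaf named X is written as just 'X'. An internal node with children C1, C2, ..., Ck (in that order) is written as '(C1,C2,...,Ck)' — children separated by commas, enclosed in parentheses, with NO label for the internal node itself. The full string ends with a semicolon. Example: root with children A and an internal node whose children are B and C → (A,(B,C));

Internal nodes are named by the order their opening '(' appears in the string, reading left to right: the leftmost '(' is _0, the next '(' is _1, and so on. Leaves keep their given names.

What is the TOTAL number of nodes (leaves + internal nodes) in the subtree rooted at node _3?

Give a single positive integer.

Answer: 4

Derivation:
Newick: ((G,E,C,(Z,B)),(S,T,P),(K,X,U));
Locate _3: it is the '(' at position 15 (the 4th '(' reading left to right).
Query: subtree rooted at _3
_3: subtree_size = 1 + 3
  S: subtree_size = 1 + 0
  T: subtree_size = 1 + 0
  P: subtree_size = 1 + 0
Total subtree size of _3: 4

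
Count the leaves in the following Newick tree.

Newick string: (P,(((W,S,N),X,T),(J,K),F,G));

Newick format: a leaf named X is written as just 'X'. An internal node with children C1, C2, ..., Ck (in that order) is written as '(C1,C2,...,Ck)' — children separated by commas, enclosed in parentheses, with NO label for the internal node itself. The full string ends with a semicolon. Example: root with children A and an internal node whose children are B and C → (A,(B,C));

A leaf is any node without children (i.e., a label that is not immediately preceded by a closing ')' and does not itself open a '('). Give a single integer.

Answer: 10

Derivation:
Newick: (P,(((W,S,N),X,T),(J,K),F,G));
Scan left-to-right; a leaf is any maximal label run not followed by '(':
  pos 1: leaf 'P' → count = 1
  pos 6: leaf 'W' → count = 2
  pos 8: leaf 'S' → count = 3
  pos 10: leaf 'N' → count = 4
  pos 13: leaf 'X' → count = 5
  pos 15: leaf 'T' → count = 6
  pos 19: leaf 'J' → count = 7
  pos 21: leaf 'K' → count = 8
  pos 24: leaf 'F' → count = 9
  pos 26: leaf 'G' → count = 10
Total leaves: 10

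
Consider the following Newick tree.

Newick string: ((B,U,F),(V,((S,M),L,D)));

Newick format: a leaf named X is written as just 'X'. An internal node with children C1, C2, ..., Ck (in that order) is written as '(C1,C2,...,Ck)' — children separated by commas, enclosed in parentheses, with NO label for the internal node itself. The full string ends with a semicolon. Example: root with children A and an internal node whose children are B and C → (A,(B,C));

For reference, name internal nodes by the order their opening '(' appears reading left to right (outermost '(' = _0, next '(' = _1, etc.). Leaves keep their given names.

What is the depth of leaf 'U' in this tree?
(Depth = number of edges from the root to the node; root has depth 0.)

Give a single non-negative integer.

Answer: 2

Derivation:
Newick: ((B,U,F),(V,((S,M),L,D)));
Naming internals by '(' encounter order: outermost '(' = _0, next = _1, ...
Query node: U
Path from root: _0 -> _1 -> U
Depth of U: 2 (number of edges from root)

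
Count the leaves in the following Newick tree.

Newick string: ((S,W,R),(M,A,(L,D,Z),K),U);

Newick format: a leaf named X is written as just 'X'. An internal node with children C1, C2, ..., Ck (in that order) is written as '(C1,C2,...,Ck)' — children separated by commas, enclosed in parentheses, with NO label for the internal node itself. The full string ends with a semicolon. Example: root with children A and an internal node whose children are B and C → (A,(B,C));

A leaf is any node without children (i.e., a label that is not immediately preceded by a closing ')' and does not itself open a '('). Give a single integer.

Answer: 10

Derivation:
Newick: ((S,W,R),(M,A,(L,D,Z),K),U);
Scan left-to-right; a leaf is any maximal label run not followed by '(':
  pos 2: leaf 'S' → count = 1
  pos 4: leaf 'W' → count = 2
  pos 6: leaf 'R' → count = 3
  pos 10: leaf 'M' → count = 4
  pos 12: leaf 'A' → count = 5
  pos 15: leaf 'L' → count = 6
  pos 17: leaf 'D' → count = 7
  pos 19: leaf 'Z' → count = 8
  pos 22: leaf 'K' → count = 9
  pos 25: leaf 'U' → count = 10
Total leaves: 10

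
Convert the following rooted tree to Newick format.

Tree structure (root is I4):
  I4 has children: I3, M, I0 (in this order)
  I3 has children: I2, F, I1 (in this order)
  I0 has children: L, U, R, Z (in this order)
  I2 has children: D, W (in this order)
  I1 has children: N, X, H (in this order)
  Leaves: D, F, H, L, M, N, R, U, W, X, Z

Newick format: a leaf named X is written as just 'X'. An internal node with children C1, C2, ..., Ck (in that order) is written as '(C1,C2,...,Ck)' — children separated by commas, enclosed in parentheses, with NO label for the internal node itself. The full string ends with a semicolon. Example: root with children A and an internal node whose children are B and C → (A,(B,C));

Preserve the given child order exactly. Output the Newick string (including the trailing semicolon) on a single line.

internal I4 with children ['I3', 'M', 'I0']
  internal I3 with children ['I2', 'F', 'I1']
    internal I2 with children ['D', 'W']
      leaf 'D' → 'D'
      leaf 'W' → 'W'
    → '(D,W)'
    leaf 'F' → 'F'
    internal I1 with children ['N', 'X', 'H']
      leaf 'N' → 'N'
      leaf 'X' → 'X'
      leaf 'H' → 'H'
    → '(N,X,H)'
  → '((D,W),F,(N,X,H))'
  leaf 'M' → 'M'
  internal I0 with children ['L', 'U', 'R', 'Z']
    leaf 'L' → 'L'
    leaf 'U' → 'U'
    leaf 'R' → 'R'
    leaf 'Z' → 'Z'
  → '(L,U,R,Z)'
→ '(((D,W),F,(N,X,H)),M,(L,U,R,Z))'
Final: (((D,W),F,(N,X,H)),M,(L,U,R,Z));

Answer: (((D,W),F,(N,X,H)),M,(L,U,R,Z));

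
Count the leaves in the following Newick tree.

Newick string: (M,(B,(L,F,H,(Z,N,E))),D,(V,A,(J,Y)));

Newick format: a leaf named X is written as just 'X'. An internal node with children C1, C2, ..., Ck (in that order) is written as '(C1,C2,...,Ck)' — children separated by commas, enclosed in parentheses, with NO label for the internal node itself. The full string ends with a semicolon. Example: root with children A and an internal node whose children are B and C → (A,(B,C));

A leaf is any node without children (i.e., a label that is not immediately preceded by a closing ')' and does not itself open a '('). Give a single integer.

Newick: (M,(B,(L,F,H,(Z,N,E))),D,(V,A,(J,Y)));
Scan left-to-right; a leaf is any maximal label run not followed by '(':
  pos 1: leaf 'M' → count = 1
  pos 4: leaf 'B' → count = 2
  pos 7: leaf 'L' → count = 3
  pos 9: leaf 'F' → count = 4
  pos 11: leaf 'H' → count = 5
  pos 14: leaf 'Z' → count = 6
  pos 16: leaf 'N' → count = 7
  pos 18: leaf 'E' → count = 8
  pos 23: leaf 'D' → count = 9
  pos 26: leaf 'V' → count = 10
  pos 28: leaf 'A' → count = 11
  pos 31: leaf 'J' → count = 12
  pos 33: leaf 'Y' → count = 13
Total leaves: 13

Answer: 13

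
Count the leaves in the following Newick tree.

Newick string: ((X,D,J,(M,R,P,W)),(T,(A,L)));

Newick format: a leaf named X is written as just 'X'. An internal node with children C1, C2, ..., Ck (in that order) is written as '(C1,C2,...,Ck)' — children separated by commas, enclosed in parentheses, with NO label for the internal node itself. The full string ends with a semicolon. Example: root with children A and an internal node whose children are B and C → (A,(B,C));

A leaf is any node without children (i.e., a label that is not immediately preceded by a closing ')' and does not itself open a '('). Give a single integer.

Newick: ((X,D,J,(M,R,P,W)),(T,(A,L)));
Scan left-to-right; a leaf is any maximal label run not followed by '(':
  pos 2: leaf 'X' → count = 1
  pos 4: leaf 'D' → count = 2
  pos 6: leaf 'J' → count = 3
  pos 9: leaf 'M' → count = 4
  pos 11: leaf 'R' → count = 5
  pos 13: leaf 'P' → count = 6
  pos 15: leaf 'W' → count = 7
  pos 20: leaf 'T' → count = 8
  pos 23: leaf 'A' → count = 9
  pos 25: leaf 'L' → count = 10
Total leaves: 10

Answer: 10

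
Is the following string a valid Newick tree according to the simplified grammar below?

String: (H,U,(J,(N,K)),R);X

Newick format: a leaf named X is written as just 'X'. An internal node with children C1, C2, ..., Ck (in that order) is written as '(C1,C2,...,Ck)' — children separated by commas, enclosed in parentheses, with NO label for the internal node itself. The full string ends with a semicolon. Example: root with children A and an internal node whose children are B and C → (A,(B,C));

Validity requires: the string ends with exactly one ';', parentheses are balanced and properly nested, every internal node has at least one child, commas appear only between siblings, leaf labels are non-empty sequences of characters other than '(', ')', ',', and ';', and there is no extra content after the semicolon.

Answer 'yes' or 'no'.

Answer: no

Derivation:
Input: (H,U,(J,(N,K)),R);X
Paren balance: 3 '(' vs 3 ')' OK
Ends with single ';': False
Full parse: FAILS (must end with ;)
Valid: False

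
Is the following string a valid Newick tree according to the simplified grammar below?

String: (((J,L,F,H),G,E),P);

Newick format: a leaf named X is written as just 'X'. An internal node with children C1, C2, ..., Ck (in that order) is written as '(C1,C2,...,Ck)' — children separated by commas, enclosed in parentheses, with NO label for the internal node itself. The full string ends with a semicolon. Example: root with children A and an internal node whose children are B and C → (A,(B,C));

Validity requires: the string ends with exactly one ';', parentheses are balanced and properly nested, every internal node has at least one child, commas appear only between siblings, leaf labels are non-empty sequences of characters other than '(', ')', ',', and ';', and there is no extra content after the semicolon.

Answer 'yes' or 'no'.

Answer: yes

Derivation:
Input: (((J,L,F,H),G,E),P);
Paren balance: 3 '(' vs 3 ')' OK
Ends with single ';': True
Full parse: OK
Valid: True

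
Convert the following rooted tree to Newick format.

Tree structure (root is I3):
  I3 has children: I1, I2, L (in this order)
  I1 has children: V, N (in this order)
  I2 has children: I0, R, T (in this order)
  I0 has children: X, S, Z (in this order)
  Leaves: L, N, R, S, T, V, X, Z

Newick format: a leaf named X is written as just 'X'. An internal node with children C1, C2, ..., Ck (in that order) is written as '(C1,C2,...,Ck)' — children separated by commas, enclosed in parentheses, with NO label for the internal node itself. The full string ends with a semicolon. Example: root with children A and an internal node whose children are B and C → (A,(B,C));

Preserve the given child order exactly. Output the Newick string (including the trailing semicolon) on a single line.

Answer: ((V,N),((X,S,Z),R,T),L);

Derivation:
internal I3 with children ['I1', 'I2', 'L']
  internal I1 with children ['V', 'N']
    leaf 'V' → 'V'
    leaf 'N' → 'N'
  → '(V,N)'
  internal I2 with children ['I0', 'R', 'T']
    internal I0 with children ['X', 'S', 'Z']
      leaf 'X' → 'X'
      leaf 'S' → 'S'
      leaf 'Z' → 'Z'
    → '(X,S,Z)'
    leaf 'R' → 'R'
    leaf 'T' → 'T'
  → '((X,S,Z),R,T)'
  leaf 'L' → 'L'
→ '((V,N),((X,S,Z),R,T),L)'
Final: ((V,N),((X,S,Z),R,T),L);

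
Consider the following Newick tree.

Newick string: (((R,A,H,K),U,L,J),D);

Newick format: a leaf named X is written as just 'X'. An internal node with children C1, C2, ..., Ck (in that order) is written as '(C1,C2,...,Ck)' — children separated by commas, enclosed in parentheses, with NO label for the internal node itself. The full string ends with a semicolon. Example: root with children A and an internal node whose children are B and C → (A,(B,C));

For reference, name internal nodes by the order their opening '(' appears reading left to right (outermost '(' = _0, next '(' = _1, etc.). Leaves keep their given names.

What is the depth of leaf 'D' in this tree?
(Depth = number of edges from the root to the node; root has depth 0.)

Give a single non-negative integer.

Newick: (((R,A,H,K),U,L,J),D);
Naming internals by '(' encounter order: outermost '(' = _0, next = _1, ...
Query node: D
Path from root: _0 -> D
Depth of D: 1 (number of edges from root)

Answer: 1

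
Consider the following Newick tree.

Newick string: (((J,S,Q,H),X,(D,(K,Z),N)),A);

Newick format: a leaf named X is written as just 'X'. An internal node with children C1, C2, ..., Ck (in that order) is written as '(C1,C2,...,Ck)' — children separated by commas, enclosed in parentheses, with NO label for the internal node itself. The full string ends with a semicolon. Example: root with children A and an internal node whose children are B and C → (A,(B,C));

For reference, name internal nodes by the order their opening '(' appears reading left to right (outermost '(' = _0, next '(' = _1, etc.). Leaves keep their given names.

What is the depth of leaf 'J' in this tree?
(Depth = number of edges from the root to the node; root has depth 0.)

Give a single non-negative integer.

Newick: (((J,S,Q,H),X,(D,(K,Z),N)),A);
Naming internals by '(' encounter order: outermost '(' = _0, next = _1, ...
Query node: J
Path from root: _0 -> _1 -> _2 -> J
Depth of J: 3 (number of edges from root)

Answer: 3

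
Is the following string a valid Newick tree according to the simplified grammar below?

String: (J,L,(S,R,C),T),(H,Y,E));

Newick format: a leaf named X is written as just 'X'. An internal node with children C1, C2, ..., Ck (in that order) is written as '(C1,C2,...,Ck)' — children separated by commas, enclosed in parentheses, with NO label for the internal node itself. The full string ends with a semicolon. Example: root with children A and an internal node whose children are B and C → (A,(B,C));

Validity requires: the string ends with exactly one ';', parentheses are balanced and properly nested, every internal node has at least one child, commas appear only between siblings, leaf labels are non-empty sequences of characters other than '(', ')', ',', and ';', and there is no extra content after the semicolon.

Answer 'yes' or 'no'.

Answer: no

Derivation:
Input: (J,L,(S,R,C),T),(H,Y,E));
Paren balance: 3 '(' vs 4 ')' MISMATCH
Ends with single ';': True
Full parse: FAILS (extra content after tree at pos 15)
Valid: False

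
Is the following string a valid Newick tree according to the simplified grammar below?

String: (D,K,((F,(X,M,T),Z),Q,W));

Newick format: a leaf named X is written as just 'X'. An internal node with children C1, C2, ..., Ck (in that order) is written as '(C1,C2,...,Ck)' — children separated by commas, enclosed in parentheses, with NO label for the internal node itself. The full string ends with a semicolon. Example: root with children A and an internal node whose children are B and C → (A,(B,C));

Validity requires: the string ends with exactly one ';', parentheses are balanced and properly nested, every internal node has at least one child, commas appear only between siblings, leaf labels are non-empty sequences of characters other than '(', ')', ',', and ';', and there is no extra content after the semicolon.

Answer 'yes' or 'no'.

Answer: yes

Derivation:
Input: (D,K,((F,(X,M,T),Z),Q,W));
Paren balance: 4 '(' vs 4 ')' OK
Ends with single ';': True
Full parse: OK
Valid: True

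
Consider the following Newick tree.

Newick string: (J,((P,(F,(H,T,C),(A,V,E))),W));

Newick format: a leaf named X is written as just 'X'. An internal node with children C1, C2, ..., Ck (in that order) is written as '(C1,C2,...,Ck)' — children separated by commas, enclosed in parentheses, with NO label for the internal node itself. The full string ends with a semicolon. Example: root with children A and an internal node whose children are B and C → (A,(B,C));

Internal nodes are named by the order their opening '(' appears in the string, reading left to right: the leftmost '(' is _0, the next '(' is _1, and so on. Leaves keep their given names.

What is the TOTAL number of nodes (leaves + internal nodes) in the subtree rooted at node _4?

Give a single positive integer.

Answer: 4

Derivation:
Newick: (J,((P,(F,(H,T,C),(A,V,E))),W));
Locate _4: it is the '(' at position 10 (the 5th '(' reading left to right).
Query: subtree rooted at _4
_4: subtree_size = 1 + 3
  H: subtree_size = 1 + 0
  T: subtree_size = 1 + 0
  C: subtree_size = 1 + 0
Total subtree size of _4: 4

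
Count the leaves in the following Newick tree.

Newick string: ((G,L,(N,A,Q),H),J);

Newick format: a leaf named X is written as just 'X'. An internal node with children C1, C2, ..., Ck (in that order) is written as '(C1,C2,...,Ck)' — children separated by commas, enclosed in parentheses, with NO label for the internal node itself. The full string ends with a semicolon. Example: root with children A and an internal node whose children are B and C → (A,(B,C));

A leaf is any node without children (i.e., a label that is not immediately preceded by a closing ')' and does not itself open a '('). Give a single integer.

Newick: ((G,L,(N,A,Q),H),J);
Scan left-to-right; a leaf is any maximal label run not followed by '(':
  pos 2: leaf 'G' → count = 1
  pos 4: leaf 'L' → count = 2
  pos 7: leaf 'N' → count = 3
  pos 9: leaf 'A' → count = 4
  pos 11: leaf 'Q' → count = 5
  pos 14: leaf 'H' → count = 6
  pos 17: leaf 'J' → count = 7
Total leaves: 7

Answer: 7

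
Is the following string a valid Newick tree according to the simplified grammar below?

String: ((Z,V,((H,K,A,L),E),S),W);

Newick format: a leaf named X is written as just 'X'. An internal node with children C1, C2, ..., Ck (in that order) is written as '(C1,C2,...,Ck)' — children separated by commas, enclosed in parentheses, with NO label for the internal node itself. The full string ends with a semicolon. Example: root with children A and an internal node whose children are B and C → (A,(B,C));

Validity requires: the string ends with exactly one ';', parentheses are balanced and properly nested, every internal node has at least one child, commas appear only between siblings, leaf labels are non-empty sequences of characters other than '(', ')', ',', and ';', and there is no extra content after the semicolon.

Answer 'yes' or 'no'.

Input: ((Z,V,((H,K,A,L),E),S),W);
Paren balance: 4 '(' vs 4 ')' OK
Ends with single ';': True
Full parse: OK
Valid: True

Answer: yes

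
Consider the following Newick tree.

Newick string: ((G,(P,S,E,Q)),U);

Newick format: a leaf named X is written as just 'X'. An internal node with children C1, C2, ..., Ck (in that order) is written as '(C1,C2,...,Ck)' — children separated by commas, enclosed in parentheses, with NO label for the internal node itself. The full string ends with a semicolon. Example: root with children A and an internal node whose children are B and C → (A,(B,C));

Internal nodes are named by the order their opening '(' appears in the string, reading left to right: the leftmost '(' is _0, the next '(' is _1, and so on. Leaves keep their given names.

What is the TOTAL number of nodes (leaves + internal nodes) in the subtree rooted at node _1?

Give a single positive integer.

Answer: 7

Derivation:
Newick: ((G,(P,S,E,Q)),U);
Locate _1: it is the '(' at position 1 (the 2nd '(' reading left to right).
Query: subtree rooted at _1
_1: subtree_size = 1 + 6
  G: subtree_size = 1 + 0
  _2: subtree_size = 1 + 4
    P: subtree_size = 1 + 0
    S: subtree_size = 1 + 0
    E: subtree_size = 1 + 0
    Q: subtree_size = 1 + 0
Total subtree size of _1: 7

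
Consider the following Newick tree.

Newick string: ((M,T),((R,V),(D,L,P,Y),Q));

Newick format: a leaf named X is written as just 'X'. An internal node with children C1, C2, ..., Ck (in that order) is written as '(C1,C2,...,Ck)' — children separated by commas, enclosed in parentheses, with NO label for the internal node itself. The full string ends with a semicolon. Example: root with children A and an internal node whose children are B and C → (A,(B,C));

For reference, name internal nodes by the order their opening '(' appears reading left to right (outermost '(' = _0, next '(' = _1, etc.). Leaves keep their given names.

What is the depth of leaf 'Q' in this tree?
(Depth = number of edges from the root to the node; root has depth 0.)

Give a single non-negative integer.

Answer: 2

Derivation:
Newick: ((M,T),((R,V),(D,L,P,Y),Q));
Naming internals by '(' encounter order: outermost '(' = _0, next = _1, ...
Query node: Q
Path from root: _0 -> _2 -> Q
Depth of Q: 2 (number of edges from root)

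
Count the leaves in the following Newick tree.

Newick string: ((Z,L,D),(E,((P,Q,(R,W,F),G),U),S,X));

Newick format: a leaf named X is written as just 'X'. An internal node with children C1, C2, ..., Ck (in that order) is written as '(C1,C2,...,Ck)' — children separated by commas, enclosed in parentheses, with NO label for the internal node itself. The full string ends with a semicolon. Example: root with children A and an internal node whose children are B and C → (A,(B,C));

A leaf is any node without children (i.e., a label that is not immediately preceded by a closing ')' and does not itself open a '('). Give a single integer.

Newick: ((Z,L,D),(E,((P,Q,(R,W,F),G),U),S,X));
Scan left-to-right; a leaf is any maximal label run not followed by '(':
  pos 2: leaf 'Z' → count = 1
  pos 4: leaf 'L' → count = 2
  pos 6: leaf 'D' → count = 3
  pos 10: leaf 'E' → count = 4
  pos 14: leaf 'P' → count = 5
  pos 16: leaf 'Q' → count = 6
  pos 19: leaf 'R' → count = 7
  pos 21: leaf 'W' → count = 8
  pos 23: leaf 'F' → count = 9
  pos 26: leaf 'G' → count = 10
  pos 29: leaf 'U' → count = 11
  pos 32: leaf 'S' → count = 12
  pos 34: leaf 'X' → count = 13
Total leaves: 13

Answer: 13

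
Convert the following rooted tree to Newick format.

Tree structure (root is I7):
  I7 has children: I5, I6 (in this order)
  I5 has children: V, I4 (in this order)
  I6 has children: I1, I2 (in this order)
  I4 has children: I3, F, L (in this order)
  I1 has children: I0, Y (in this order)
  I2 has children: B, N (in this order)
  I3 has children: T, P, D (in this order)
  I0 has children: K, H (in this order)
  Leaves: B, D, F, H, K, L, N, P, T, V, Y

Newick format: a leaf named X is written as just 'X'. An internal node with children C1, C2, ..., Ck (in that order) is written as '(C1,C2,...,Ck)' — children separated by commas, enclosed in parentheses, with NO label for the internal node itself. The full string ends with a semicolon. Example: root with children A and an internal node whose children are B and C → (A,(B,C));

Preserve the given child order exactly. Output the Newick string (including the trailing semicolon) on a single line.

internal I7 with children ['I5', 'I6']
  internal I5 with children ['V', 'I4']
    leaf 'V' → 'V'
    internal I4 with children ['I3', 'F', 'L']
      internal I3 with children ['T', 'P', 'D']
        leaf 'T' → 'T'
        leaf 'P' → 'P'
        leaf 'D' → 'D'
      → '(T,P,D)'
      leaf 'F' → 'F'
      leaf 'L' → 'L'
    → '((T,P,D),F,L)'
  → '(V,((T,P,D),F,L))'
  internal I6 with children ['I1', 'I2']
    internal I1 with children ['I0', 'Y']
      internal I0 with children ['K', 'H']
        leaf 'K' → 'K'
        leaf 'H' → 'H'
      → '(K,H)'
      leaf 'Y' → 'Y'
    → '((K,H),Y)'
    internal I2 with children ['B', 'N']
      leaf 'B' → 'B'
      leaf 'N' → 'N'
    → '(B,N)'
  → '(((K,H),Y),(B,N))'
→ '((V,((T,P,D),F,L)),(((K,H),Y),(B,N)))'
Final: ((V,((T,P,D),F,L)),(((K,H),Y),(B,N)));

Answer: ((V,((T,P,D),F,L)),(((K,H),Y),(B,N)));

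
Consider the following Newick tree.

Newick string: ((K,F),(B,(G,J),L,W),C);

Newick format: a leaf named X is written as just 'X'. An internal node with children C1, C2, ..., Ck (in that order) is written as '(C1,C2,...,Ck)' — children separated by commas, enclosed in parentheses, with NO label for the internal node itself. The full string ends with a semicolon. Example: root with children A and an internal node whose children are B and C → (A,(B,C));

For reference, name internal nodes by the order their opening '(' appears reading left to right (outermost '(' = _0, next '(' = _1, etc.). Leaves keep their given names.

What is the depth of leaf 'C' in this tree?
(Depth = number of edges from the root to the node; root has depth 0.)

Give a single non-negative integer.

Answer: 1

Derivation:
Newick: ((K,F),(B,(G,J),L,W),C);
Naming internals by '(' encounter order: outermost '(' = _0, next = _1, ...
Query node: C
Path from root: _0 -> C
Depth of C: 1 (number of edges from root)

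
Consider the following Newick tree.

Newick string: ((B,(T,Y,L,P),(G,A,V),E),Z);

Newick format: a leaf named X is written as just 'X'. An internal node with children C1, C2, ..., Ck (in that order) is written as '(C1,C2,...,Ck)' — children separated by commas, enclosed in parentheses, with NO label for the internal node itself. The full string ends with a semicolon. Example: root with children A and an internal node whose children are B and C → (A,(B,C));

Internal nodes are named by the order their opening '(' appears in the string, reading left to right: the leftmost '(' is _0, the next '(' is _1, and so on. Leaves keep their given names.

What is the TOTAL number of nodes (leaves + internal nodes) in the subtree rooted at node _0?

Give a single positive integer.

Answer: 14

Derivation:
Newick: ((B,(T,Y,L,P),(G,A,V),E),Z);
Locate _0: it is the '(' at position 0 (the 1st '(' reading left to right).
Query: subtree rooted at _0
_0: subtree_size = 1 + 13
  _1: subtree_size = 1 + 11
    B: subtree_size = 1 + 0
    _2: subtree_size = 1 + 4
      T: subtree_size = 1 + 0
      Y: subtree_size = 1 + 0
      L: subtree_size = 1 + 0
      P: subtree_size = 1 + 0
    _3: subtree_size = 1 + 3
      G: subtree_size = 1 + 0
      A: subtree_size = 1 + 0
      V: subtree_size = 1 + 0
    E: subtree_size = 1 + 0
  Z: subtree_size = 1 + 0
Total subtree size of _0: 14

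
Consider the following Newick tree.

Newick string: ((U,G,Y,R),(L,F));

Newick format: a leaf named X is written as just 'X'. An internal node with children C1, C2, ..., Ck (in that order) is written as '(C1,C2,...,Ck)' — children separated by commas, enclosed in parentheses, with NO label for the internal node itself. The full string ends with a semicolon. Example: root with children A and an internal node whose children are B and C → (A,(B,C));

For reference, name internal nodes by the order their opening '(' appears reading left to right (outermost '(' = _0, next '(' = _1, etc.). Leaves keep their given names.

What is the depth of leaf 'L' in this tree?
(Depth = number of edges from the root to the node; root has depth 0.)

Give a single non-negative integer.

Answer: 2

Derivation:
Newick: ((U,G,Y,R),(L,F));
Naming internals by '(' encounter order: outermost '(' = _0, next = _1, ...
Query node: L
Path from root: _0 -> _2 -> L
Depth of L: 2 (number of edges from root)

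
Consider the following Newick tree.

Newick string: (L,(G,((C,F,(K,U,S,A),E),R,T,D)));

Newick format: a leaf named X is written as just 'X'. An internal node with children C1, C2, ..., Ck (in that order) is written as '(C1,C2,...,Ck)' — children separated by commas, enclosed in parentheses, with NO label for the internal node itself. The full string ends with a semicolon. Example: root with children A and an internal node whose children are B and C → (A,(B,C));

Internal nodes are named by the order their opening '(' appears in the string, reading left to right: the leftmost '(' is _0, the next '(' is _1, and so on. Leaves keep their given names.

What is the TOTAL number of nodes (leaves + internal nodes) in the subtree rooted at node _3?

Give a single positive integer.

Answer: 9

Derivation:
Newick: (L,(G,((C,F,(K,U,S,A),E),R,T,D)));
Locate _3: it is the '(' at position 7 (the 4th '(' reading left to right).
Query: subtree rooted at _3
_3: subtree_size = 1 + 8
  C: subtree_size = 1 + 0
  F: subtree_size = 1 + 0
  _4: subtree_size = 1 + 4
    K: subtree_size = 1 + 0
    U: subtree_size = 1 + 0
    S: subtree_size = 1 + 0
    A: subtree_size = 1 + 0
  E: subtree_size = 1 + 0
Total subtree size of _3: 9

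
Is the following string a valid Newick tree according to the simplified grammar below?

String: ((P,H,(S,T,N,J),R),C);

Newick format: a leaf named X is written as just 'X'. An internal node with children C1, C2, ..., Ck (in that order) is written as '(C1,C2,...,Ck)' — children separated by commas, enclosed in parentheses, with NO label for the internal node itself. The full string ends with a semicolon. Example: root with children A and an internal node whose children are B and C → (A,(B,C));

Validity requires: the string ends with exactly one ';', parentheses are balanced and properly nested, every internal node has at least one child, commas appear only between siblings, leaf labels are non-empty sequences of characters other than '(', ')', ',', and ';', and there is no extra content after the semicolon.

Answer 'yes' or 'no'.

Input: ((P,H,(S,T,N,J),R),C);
Paren balance: 3 '(' vs 3 ')' OK
Ends with single ';': True
Full parse: OK
Valid: True

Answer: yes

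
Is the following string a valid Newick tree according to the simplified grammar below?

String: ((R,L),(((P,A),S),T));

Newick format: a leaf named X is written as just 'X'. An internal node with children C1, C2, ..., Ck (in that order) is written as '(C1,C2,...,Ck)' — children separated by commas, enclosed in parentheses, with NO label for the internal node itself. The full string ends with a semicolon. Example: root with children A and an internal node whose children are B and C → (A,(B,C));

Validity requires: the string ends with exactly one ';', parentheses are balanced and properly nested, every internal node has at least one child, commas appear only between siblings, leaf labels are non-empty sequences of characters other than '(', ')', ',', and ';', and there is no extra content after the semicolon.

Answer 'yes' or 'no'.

Input: ((R,L),(((P,A),S),T));
Paren balance: 5 '(' vs 5 ')' OK
Ends with single ';': True
Full parse: OK
Valid: True

Answer: yes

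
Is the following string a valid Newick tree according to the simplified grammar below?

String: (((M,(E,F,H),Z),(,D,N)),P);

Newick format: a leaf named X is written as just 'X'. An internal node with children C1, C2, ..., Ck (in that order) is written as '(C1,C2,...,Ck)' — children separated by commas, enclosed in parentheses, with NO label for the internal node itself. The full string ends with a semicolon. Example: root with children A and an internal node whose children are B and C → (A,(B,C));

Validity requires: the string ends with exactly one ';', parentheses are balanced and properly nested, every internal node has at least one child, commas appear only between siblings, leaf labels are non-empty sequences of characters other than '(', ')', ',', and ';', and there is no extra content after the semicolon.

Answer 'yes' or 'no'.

Input: (((M,(E,F,H),Z),(,D,N)),P);
Paren balance: 5 '(' vs 5 ')' OK
Ends with single ';': True
Full parse: FAILS (empty leaf label at pos 17)
Valid: False

Answer: no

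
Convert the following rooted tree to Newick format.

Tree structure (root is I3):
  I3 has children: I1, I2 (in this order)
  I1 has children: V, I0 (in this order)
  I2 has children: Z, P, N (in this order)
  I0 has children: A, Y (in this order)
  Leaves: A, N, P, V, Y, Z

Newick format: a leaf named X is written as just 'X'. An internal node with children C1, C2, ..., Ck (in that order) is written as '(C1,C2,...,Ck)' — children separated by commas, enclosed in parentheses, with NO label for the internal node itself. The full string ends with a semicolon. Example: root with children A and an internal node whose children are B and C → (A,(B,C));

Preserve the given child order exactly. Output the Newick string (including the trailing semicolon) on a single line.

Answer: ((V,(A,Y)),(Z,P,N));

Derivation:
internal I3 with children ['I1', 'I2']
  internal I1 with children ['V', 'I0']
    leaf 'V' → 'V'
    internal I0 with children ['A', 'Y']
      leaf 'A' → 'A'
      leaf 'Y' → 'Y'
    → '(A,Y)'
  → '(V,(A,Y))'
  internal I2 with children ['Z', 'P', 'N']
    leaf 'Z' → 'Z'
    leaf 'P' → 'P'
    leaf 'N' → 'N'
  → '(Z,P,N)'
→ '((V,(A,Y)),(Z,P,N))'
Final: ((V,(A,Y)),(Z,P,N));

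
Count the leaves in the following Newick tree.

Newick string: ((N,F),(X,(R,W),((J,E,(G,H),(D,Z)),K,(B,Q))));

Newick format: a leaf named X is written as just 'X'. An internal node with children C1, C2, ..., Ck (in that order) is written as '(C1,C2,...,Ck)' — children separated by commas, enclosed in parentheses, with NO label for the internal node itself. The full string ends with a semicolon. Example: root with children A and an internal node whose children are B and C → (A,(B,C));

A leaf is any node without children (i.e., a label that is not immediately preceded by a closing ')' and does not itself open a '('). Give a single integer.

Newick: ((N,F),(X,(R,W),((J,E,(G,H),(D,Z)),K,(B,Q))));
Scan left-to-right; a leaf is any maximal label run not followed by '(':
  pos 2: leaf 'N' → count = 1
  pos 4: leaf 'F' → count = 2
  pos 8: leaf 'X' → count = 3
  pos 11: leaf 'R' → count = 4
  pos 13: leaf 'W' → count = 5
  pos 18: leaf 'J' → count = 6
  pos 20: leaf 'E' → count = 7
  pos 23: leaf 'G' → count = 8
  pos 25: leaf 'H' → count = 9
  pos 29: leaf 'D' → count = 10
  pos 31: leaf 'Z' → count = 11
  pos 35: leaf 'K' → count = 12
  pos 38: leaf 'B' → count = 13
  pos 40: leaf 'Q' → count = 14
Total leaves: 14

Answer: 14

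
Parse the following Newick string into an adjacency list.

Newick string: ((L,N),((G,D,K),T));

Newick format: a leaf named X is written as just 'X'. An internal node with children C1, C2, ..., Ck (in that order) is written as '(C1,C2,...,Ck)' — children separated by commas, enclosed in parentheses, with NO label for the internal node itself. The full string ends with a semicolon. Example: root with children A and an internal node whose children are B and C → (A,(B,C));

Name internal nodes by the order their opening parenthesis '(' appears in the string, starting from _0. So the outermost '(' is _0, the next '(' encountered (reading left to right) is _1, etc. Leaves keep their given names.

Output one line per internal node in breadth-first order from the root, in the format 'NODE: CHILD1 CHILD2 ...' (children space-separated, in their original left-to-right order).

Answer: _0: _1 _2
_1: L N
_2: _3 T
_3: G D K

Derivation:
Input: ((L,N),((G,D,K),T));
Scanning left-to-right, naming '(' by encounter order:
  pos 0: '(' -> open internal node _0 (depth 1)
  pos 1: '(' -> open internal node _1 (depth 2)
  pos 5: ')' -> close internal node _1 (now at depth 1)
  pos 7: '(' -> open internal node _2 (depth 2)
  pos 8: '(' -> open internal node _3 (depth 3)
  pos 14: ')' -> close internal node _3 (now at depth 2)
  pos 17: ')' -> close internal node _2 (now at depth 1)
  pos 18: ')' -> close internal node _0 (now at depth 0)
Total internal nodes: 4
BFS adjacency from root:
  _0: _1 _2
  _1: L N
  _2: _3 T
  _3: G D K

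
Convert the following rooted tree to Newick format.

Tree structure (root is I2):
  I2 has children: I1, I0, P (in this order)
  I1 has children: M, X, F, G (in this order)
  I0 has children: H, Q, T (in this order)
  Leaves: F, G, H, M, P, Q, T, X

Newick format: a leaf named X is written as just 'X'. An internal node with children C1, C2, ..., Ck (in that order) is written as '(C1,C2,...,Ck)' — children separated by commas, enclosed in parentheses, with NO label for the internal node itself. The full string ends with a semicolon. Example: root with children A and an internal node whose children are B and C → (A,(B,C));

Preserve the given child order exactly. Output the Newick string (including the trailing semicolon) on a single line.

internal I2 with children ['I1', 'I0', 'P']
  internal I1 with children ['M', 'X', 'F', 'G']
    leaf 'M' → 'M'
    leaf 'X' → 'X'
    leaf 'F' → 'F'
    leaf 'G' → 'G'
  → '(M,X,F,G)'
  internal I0 with children ['H', 'Q', 'T']
    leaf 'H' → 'H'
    leaf 'Q' → 'Q'
    leaf 'T' → 'T'
  → '(H,Q,T)'
  leaf 'P' → 'P'
→ '((M,X,F,G),(H,Q,T),P)'
Final: ((M,X,F,G),(H,Q,T),P);

Answer: ((M,X,F,G),(H,Q,T),P);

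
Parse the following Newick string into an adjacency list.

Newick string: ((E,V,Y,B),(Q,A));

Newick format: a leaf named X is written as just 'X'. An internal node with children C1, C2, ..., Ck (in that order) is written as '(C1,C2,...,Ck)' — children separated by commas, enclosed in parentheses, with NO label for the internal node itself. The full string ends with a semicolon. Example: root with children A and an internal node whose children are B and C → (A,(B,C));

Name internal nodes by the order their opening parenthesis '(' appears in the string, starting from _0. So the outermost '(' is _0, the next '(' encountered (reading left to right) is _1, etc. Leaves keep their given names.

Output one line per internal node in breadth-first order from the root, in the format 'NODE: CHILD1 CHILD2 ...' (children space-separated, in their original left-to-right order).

Answer: _0: _1 _2
_1: E V Y B
_2: Q A

Derivation:
Input: ((E,V,Y,B),(Q,A));
Scanning left-to-right, naming '(' by encounter order:
  pos 0: '(' -> open internal node _0 (depth 1)
  pos 1: '(' -> open internal node _1 (depth 2)
  pos 9: ')' -> close internal node _1 (now at depth 1)
  pos 11: '(' -> open internal node _2 (depth 2)
  pos 15: ')' -> close internal node _2 (now at depth 1)
  pos 16: ')' -> close internal node _0 (now at depth 0)
Total internal nodes: 3
BFS adjacency from root:
  _0: _1 _2
  _1: E V Y B
  _2: Q A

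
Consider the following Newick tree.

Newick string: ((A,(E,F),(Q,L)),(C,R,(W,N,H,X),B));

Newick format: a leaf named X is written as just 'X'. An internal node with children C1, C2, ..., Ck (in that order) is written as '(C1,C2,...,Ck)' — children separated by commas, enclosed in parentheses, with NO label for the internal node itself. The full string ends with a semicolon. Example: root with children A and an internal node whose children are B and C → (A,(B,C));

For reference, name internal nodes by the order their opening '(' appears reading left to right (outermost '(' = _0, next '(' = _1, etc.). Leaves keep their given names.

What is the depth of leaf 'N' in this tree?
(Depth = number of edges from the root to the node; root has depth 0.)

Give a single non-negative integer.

Newick: ((A,(E,F),(Q,L)),(C,R,(W,N,H,X),B));
Naming internals by '(' encounter order: outermost '(' = _0, next = _1, ...
Query node: N
Path from root: _0 -> _4 -> _5 -> N
Depth of N: 3 (number of edges from root)

Answer: 3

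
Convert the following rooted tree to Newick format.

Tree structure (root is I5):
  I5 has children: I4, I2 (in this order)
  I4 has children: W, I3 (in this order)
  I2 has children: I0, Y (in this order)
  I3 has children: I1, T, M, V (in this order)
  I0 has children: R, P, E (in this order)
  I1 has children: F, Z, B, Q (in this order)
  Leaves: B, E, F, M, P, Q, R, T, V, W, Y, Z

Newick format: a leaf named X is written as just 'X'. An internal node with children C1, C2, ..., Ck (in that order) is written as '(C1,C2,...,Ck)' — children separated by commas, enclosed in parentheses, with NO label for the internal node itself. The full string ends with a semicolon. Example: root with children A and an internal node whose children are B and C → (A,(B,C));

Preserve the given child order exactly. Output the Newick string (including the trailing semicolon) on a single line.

Answer: ((W,((F,Z,B,Q),T,M,V)),((R,P,E),Y));

Derivation:
internal I5 with children ['I4', 'I2']
  internal I4 with children ['W', 'I3']
    leaf 'W' → 'W'
    internal I3 with children ['I1', 'T', 'M', 'V']
      internal I1 with children ['F', 'Z', 'B', 'Q']
        leaf 'F' → 'F'
        leaf 'Z' → 'Z'
        leaf 'B' → 'B'
        leaf 'Q' → 'Q'
      → '(F,Z,B,Q)'
      leaf 'T' → 'T'
      leaf 'M' → 'M'
      leaf 'V' → 'V'
    → '((F,Z,B,Q),T,M,V)'
  → '(W,((F,Z,B,Q),T,M,V))'
  internal I2 with children ['I0', 'Y']
    internal I0 with children ['R', 'P', 'E']
      leaf 'R' → 'R'
      leaf 'P' → 'P'
      leaf 'E' → 'E'
    → '(R,P,E)'
    leaf 'Y' → 'Y'
  → '((R,P,E),Y)'
→ '((W,((F,Z,B,Q),T,M,V)),((R,P,E),Y))'
Final: ((W,((F,Z,B,Q),T,M,V)),((R,P,E),Y));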